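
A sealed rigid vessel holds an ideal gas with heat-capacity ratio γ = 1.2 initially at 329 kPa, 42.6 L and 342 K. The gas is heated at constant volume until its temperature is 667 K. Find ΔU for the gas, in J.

66600 J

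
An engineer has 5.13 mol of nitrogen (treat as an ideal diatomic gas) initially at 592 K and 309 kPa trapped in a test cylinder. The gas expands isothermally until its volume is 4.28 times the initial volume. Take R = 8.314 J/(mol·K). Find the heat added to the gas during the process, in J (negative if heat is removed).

36700 J

V₁ = nRT₁/P₁ = 5.13×8.314×592/309 = 81.7 L.
Isothermal: T stays 592 K; PV = const ⇒ V₂ = 350 L, P₂ = 72.2 kPa.
ΔU = 0 (ideal gas, T constant).
W = nRT ln(V₂/V₁) = 5.13×8.314×592×ln(4.28) = 36700 J.
Q = ΔU + W = 36700 J.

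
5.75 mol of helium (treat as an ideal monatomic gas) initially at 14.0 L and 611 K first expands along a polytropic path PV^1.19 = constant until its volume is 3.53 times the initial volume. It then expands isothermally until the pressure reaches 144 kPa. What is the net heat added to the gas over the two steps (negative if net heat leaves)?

50400 J

P₁ = nRT₁/V₁ = 5.75×8.314×611/14.0 = 2090 kPa.
Step 1 — Polytropic n=1.19: T₂ = T₁(V₁/V₂)^(n−1) = 611×(0.283)^0.19 = 481 K; P₂ = P₁(V₁/V₂)^n = 465 kPa.
W = (P₁V₁−P₂V₂)/(n−1) = (2090×14.0−465×49.4)/0.19 = 32800 J.
ΔU = nCvΔT = 5.75×12.5×(481−611) = -9340 J.
Q = ΔU + W = 23400 J.
State after step 1: P = 465 kPa, V = 49.4 L, T = 481 K.
Step 2 — Isothermal: T stays 481 K; PV = const ⇒ V₂ = 160 L, P₂ = 144 kPa.
ΔU = 0 (ideal gas, T constant).
W = nRT ln(V₂/V₁) = 5.75×8.314×481×ln(3.23) = 26900 J.
Q = ΔU + W = 26900 J.
Net over both steps: W = 59700 J, Q = 50400 J, ΔU = -9340 J.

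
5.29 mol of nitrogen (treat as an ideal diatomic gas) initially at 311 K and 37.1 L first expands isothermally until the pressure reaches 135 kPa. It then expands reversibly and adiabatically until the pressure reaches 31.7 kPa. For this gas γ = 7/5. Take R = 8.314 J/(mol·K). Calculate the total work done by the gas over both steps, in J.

P₁ = nRT₁/V₁ = 5.29×8.314×311/37.1 = 369 kPa.
Step 1 — Isothermal: T stays 311 K; PV = const ⇒ V₂ = 101 L, P₂ = 135 kPa.
ΔU = 0 (ideal gas, T constant).
W = nRT ln(V₂/V₁) = 5.29×8.314×311×ln(2.73) = 13700 J.
Q = ΔU + W = 13700 J.
State after step 1: P = 135 kPa, V = 101 L, T = 311 K.
Step 2 — Adiabatic: T₂/T₁ = (P₂/P₁)^((γ−1)/γ) ⇒ T₂ = 311×(0.235)^0.286 = 206 K; V₂ = 285 L.
ΔU = nCvΔT = 5.29×20.8×(206−311) = -11600 J.
Q = 0 for an adiabatic process, so W = −ΔU = 11600 J.
Net over both steps: W = 25300 J, Q = 13700 J, ΔU = -11600 J.

25300 J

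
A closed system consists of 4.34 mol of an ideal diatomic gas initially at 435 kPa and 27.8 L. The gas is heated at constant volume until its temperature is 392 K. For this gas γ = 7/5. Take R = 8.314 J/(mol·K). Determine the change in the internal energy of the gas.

5130 J

T₁ = P₁V₁/(nR) = 435×27.8/(4.34×8.314) = 335 K.
Isochoric: V stays 27.8 L; P/T = const ⇒ T₂ = 392 K, P₂ = 509 kPa.
For an ideal gas ΔU = nCvΔT with Cv = (5/2)R = 20.8 J/(mol·K).
ΔU = 4.34×20.8×(392−335) = 5130 J.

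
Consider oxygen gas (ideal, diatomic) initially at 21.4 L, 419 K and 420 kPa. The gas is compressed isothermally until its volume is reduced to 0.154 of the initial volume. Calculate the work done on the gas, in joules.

16800 J

n = P₁V₁/(RT₁) = 420×21.4/(8.314×419) = 2.58 mol.
Isothermal: T stays 419 K; PV = const ⇒ V₂ = 3.30 L, P₂ = 2730 kPa.
W = nRT ln(V₂/V₁) = 2.58×8.314×419×ln(0.154) = -16800 J.
Work done on the gas = −W_by = 16800 J.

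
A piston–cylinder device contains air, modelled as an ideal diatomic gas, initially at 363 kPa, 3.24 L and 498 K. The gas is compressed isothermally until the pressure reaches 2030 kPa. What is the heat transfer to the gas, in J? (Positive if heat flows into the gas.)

n = P₁V₁/(RT₁) = 363×3.24/(8.314×498) = 0.284 mol.
Isothermal: T stays 498 K; PV = const ⇒ V₂ = 0.579 L, P₂ = 2030 kPa.
ΔU = 0 (ideal gas, T constant).
W = nRT ln(V₂/V₁) = 0.284×8.314×498×ln(0.179) = -2020 J.
Q = ΔU + W = -2020 J.

-2020 J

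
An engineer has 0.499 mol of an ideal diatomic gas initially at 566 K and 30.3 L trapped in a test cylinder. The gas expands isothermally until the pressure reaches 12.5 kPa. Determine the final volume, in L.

188 L

P₁ = nRT₁/V₁ = 0.499×8.314×566/30.3 = 77.5 kPa.
Isothermal: T stays 566 K; PV = const ⇒ V₂ = 188 L, P₂ = 12.5 kPa.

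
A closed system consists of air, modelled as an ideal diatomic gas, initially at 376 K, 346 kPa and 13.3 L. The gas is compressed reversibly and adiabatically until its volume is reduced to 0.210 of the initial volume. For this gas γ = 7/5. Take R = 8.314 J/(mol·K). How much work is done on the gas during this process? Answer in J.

n = P₁V₁/(RT₁) = 346×13.3/(8.314×376) = 1.47 mol.
Adiabatic: TV^(γ−1) = const ⇒ T₂ = 376×(4.76)^0.400 = 702 K; PV^γ = const ⇒ P₂ = 3080 kPa.
ΔU = nCvΔT = 1.47×20.8×(702−376) = 9970 J.
Q = 0 for an adiabatic process, so W = −ΔU = -9970 J.
Work done on the gas = −W_by = 9970 J.

9970 J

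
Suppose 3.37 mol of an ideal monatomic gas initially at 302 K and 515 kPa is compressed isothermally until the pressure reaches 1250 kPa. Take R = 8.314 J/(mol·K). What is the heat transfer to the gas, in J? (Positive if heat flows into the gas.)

-7500 J

V₁ = nRT₁/P₁ = 3.37×8.314×302/515 = 16.4 L.
Isothermal: T stays 302 K; PV = const ⇒ V₂ = 6.77 L, P₂ = 1250 kPa.
ΔU = 0 (ideal gas, T constant).
W = nRT ln(V₂/V₁) = 3.37×8.314×302×ln(0.412) = -7500 J.
Q = ΔU + W = -7500 J.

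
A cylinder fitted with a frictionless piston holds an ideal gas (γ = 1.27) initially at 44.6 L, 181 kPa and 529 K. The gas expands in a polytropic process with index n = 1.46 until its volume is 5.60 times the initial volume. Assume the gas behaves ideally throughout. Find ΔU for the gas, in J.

-16400 J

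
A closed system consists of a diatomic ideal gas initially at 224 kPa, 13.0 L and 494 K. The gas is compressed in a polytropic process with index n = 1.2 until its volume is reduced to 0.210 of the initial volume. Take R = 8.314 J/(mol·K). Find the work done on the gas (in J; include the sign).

n = P₁V₁/(RT₁) = 224×13.0/(8.314×494) = 0.709 mol.
Polytropic n=1.2: T₂ = T₁(V₁/V₂)^(n−1) = 494×(4.76)^0.20 = 675 K; P₂ = P₁(V₁/V₂)^n = 1460 kPa.
W = (P₁V₁−P₂V₂)/(n−1) = (224×13.0−1460×2.73)/0.20 = -5330 J.
Work done on the gas = −W_by = 5330 J.

5330 J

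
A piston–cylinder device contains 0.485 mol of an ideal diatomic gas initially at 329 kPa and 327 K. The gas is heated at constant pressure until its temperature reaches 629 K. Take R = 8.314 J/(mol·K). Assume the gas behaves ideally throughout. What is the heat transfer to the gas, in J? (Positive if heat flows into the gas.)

4260 J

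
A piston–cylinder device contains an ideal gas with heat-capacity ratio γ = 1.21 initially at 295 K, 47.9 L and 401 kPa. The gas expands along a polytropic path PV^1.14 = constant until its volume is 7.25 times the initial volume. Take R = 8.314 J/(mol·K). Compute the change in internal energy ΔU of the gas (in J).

-22200 J

n = P₁V₁/(RT₁) = 401×47.9/(8.314×295) = 7.83 mol.
Polytropic n=1.14: T₂ = T₁(V₁/V₂)^(n−1) = 295×(0.138)^0.14 = 224 K; P₂ = P₁(V₁/V₂)^n = 41.9 kPa.
For an ideal gas ΔU = nCvΔT with Cv = R/(γ−1) = 39.6 J/(mol·K).
ΔU = 7.83×39.6×(224−295) = -22200 J.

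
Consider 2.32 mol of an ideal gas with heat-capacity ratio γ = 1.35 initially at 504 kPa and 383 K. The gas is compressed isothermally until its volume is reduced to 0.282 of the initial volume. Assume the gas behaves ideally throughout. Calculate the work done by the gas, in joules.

V₁ = nRT₁/P₁ = 2.32×8.314×383/504 = 14.7 L.
Isothermal: T stays 383 K; PV = const ⇒ V₂ = 4.13 L, P₂ = 1790 kPa.
W = nRT ln(V₂/V₁) = 2.32×8.314×383×ln(0.282) = -9350 J.

-9350 J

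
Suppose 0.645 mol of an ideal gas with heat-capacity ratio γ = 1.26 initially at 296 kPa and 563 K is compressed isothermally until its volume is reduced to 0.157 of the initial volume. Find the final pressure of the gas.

V₁ = nRT₁/P₁ = 0.645×8.314×563/296 = 10.2 L.
Isothermal: T stays 563 K; PV = const ⇒ V₂ = 1.60 L, P₂ = 1890 kPa.

1890 kPa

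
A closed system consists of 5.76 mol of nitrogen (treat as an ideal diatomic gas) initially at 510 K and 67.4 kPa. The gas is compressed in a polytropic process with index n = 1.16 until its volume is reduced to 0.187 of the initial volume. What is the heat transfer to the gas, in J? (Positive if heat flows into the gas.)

-28200 J

V₁ = nRT₁/P₁ = 5.76×8.314×510/67.4 = 362 L.
Polytropic n=1.16: T₂ = T₁(V₁/V₂)^(n−1) = 510×(5.35)^0.16 = 667 K; P₂ = P₁(V₁/V₂)^n = 471 kPa.
W = (P₁V₁−P₂V₂)/(n−1) = (67.4×362−471×67.8)/0.16 = -47000 J.
ΔU = nCvΔT = 5.76×20.8×(667−510) = 18800 J.
Q = ΔU + W = -28200 J.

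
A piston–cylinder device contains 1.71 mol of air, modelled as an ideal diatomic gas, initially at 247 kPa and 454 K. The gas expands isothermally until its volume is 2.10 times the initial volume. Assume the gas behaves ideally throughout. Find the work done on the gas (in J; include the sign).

-4790 J

V₁ = nRT₁/P₁ = 1.71×8.314×454/247 = 26.1 L.
Isothermal: T stays 454 K; PV = const ⇒ V₂ = 54.9 L, P₂ = 118 kPa.
W = nRT ln(V₂/V₁) = 1.71×8.314×454×ln(2.10) = 4790 J.
Work done on the gas = −W_by = -4790 J.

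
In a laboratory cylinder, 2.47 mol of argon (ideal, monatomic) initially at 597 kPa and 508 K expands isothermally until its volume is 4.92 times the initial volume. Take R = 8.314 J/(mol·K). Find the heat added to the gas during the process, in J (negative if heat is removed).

V₁ = nRT₁/P₁ = 2.47×8.314×508/597 = 17.5 L.
Isothermal: T stays 508 K; PV = const ⇒ V₂ = 86.0 L, P₂ = 121 kPa.
ΔU = 0 (ideal gas, T constant).
W = nRT ln(V₂/V₁) = 2.47×8.314×508×ln(4.92) = 16600 J.
Q = ΔU + W = 16600 J.

16600 J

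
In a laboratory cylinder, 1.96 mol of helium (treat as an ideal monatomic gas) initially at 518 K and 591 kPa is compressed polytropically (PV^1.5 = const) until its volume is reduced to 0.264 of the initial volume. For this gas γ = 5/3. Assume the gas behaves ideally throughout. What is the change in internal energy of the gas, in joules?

12000 J

V₁ = nRT₁/P₁ = 1.96×8.314×518/591 = 14.3 L.
Polytropic n=1.5: T₂ = T₁(V₁/V₂)^(n−1) = 518×(3.79)^0.50 = 1010 K; P₂ = P₁(V₁/V₂)^n = 4360 kPa.
For an ideal gas ΔU = nCvΔT with Cv = (3/2)R = 12.5 J/(mol·K).
ΔU = 1.96×12.5×(1010−518) = 12000 J.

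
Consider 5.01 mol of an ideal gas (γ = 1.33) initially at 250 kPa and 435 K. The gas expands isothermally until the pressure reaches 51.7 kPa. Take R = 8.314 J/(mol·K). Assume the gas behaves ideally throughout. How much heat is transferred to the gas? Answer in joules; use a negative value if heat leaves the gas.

V₁ = nRT₁/P₁ = 5.01×8.314×435/250 = 72.5 L.
Isothermal: T stays 435 K; PV = const ⇒ V₂ = 350 L, P₂ = 51.7 kPa.
ΔU = 0 (ideal gas, T constant).
W = nRT ln(V₂/V₁) = 5.01×8.314×435×ln(4.84) = 28600 J.
Q = ΔU + W = 28600 J.

28600 J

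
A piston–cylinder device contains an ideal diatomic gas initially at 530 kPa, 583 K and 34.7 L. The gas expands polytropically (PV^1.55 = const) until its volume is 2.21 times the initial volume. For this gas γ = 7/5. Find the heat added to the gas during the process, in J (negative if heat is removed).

-4430 J

n = P₁V₁/(RT₁) = 530×34.7/(8.314×583) = 3.79 mol.
Polytropic n=1.55: T₂ = T₁(V₁/V₂)^(n−1) = 583×(0.452)^0.55 = 377 K; P₂ = P₁(V₁/V₂)^n = 155 kPa.
W = (P₁V₁−P₂V₂)/(n−1) = (530×34.7−155×76.7)/0.55 = 11800 J.
ΔU = nCvΔT = 3.79×20.8×(377−583) = -16300 J.
Q = ΔU + W = -4430 J.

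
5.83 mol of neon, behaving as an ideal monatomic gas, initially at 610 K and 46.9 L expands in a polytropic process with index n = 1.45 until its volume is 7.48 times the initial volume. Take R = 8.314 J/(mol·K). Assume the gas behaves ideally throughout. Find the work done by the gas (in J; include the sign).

39100 J

P₁ = nRT₁/V₁ = 5.83×8.314×610/46.9 = 630 kPa.
Polytropic n=1.45: T₂ = T₁(V₁/V₂)^(n−1) = 610×(0.134)^0.45 = 247 K; P₂ = P₁(V₁/V₂)^n = 34.1 kPa.
W = (P₁V₁−P₂V₂)/(n−1) = (630×46.9−34.1×351)/0.45 = 39100 J.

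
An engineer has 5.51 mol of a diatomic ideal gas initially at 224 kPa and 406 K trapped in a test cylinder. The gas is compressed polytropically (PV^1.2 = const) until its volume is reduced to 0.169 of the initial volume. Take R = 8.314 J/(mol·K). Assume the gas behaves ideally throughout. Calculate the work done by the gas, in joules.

V₁ = nRT₁/P₁ = 5.51×8.314×406/224 = 83.0 L.
Polytropic n=1.2: T₂ = T₁(V₁/V₂)^(n−1) = 406×(5.92)^0.20 = 579 K; P₂ = P₁(V₁/V₂)^n = 1890 kPa.
W = (P₁V₁−P₂V₂)/(n−1) = (224×83.0−1890×14.0)/0.20 = -39700 J.

-39700 J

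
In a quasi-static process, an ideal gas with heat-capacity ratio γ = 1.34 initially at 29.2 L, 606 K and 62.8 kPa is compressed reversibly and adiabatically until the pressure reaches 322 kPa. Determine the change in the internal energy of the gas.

n = P₁V₁/(RT₁) = 62.8×29.2/(8.314×606) = 0.364 mol.
Adiabatic: T₂/T₁ = (P₂/P₁)^((γ−1)/γ) ⇒ T₂ = 606×(5.13)^0.254 = 917 K; V₂ = 8.62 L.
For an ideal gas ΔU = nCvΔT with Cv = R/(γ−1) = 24.5 J/(mol·K).
ΔU = 0.364×24.5×(917−606) = 2770 J.

2770 J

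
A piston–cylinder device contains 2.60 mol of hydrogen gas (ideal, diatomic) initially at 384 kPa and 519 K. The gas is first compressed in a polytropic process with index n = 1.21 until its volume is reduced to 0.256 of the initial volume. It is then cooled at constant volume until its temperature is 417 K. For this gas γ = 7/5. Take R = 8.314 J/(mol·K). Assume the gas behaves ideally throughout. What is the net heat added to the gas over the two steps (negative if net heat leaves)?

V₁ = nRT₁/P₁ = 2.60×8.314×519/384 = 29.2 L.
Step 1 — Polytropic n=1.21: T₂ = T₁(V₁/V₂)^(n−1) = 519×(3.91)^0.21 = 691 K; P₂ = P₁(V₁/V₂)^n = 2000 kPa.
W = (P₁V₁−P₂V₂)/(n−1) = (384×29.2−2000×7.48)/0.21 = -17700 J.
ΔU = nCvΔT = 2.60×20.8×(691−519) = 9290 J.
Q = ΔU + W = -8410 J.
State after step 1: P = 2000 kPa, V = 7.48 L, T = 691 K.
Step 2 — Isochoric: V stays 7.48 L; P/T = const ⇒ T₂ = 417 K, P₂ = 1210 kPa.
W = 0 (no volume change).
ΔU = nCvΔT = 2.60×20.8×(417−691) = -14800 J.
Q = ΔU = -14800 J.
Net over both steps: W = -17700 J, Q = -23200 J, ΔU = -5510 J.

-23200 J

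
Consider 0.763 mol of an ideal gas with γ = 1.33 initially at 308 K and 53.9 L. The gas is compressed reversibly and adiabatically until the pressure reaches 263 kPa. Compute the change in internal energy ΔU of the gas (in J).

P₁ = nRT₁/V₁ = 0.763×8.314×308/53.9 = 36.2 kPa.
Adiabatic: T₂/T₁ = (P₂/P₁)^((γ−1)/γ) ⇒ T₂ = 308×(7.26)^0.248 = 504 K; V₂ = 12.1 L.
For an ideal gas ΔU = nCvΔT with Cv = R/(γ−1) = 25.2 J/(mol·K).
ΔU = 0.763×25.2×(504−308) = 3760 J.

3760 J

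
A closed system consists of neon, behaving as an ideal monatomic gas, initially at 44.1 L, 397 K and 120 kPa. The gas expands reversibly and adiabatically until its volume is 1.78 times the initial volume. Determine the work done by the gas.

n = P₁V₁/(RT₁) = 120×44.1/(8.314×397) = 1.60 mol.
Adiabatic: TV^(γ−1) = const ⇒ T₂ = 397×(0.562)^0.667 = 270 K; PV^γ = const ⇒ P₂ = 45.9 kPa.
ΔU = nCvΔT = 1.60×12.5×(270−397) = -2530 J.
Q = 0 for an adiabatic process, so W = −ΔU = 2530 J.

2530 J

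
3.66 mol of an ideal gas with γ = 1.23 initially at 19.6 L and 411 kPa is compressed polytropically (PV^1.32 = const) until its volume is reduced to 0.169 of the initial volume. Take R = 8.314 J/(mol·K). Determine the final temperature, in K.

T₁ = P₁V₁/(nR) = 411×19.6/(3.66×8.314) = 265 K.
Polytropic n=1.32: T₂ = T₁(V₁/V₂)^(n−1) = 265×(5.92)^0.32 = 468 K; P₂ = P₁(V₁/V₂)^n = 4300 kPa.

468 K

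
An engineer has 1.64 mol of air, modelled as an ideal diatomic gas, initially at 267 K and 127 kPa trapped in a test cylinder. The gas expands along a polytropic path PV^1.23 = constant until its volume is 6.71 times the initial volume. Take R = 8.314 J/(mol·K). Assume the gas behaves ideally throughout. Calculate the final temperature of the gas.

V₁ = nRT₁/P₁ = 1.64×8.314×267/127 = 28.7 L.
Polytropic n=1.23: T₂ = T₁(V₁/V₂)^(n−1) = 267×(0.149)^0.23 = 172 K; P₂ = P₁(V₁/V₂)^n = 12.2 kPa.

172 K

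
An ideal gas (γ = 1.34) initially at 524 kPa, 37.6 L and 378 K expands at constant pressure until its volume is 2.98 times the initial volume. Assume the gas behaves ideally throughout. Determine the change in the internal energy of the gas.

115000 J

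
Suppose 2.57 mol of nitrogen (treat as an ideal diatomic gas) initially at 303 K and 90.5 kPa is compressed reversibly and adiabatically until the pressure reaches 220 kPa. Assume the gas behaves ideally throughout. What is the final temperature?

391 K

V₁ = nRT₁/P₁ = 2.57×8.314×303/90.5 = 71.5 L.
Adiabatic: T₂/T₁ = (P₂/P₁)^((γ−1)/γ) ⇒ T₂ = 303×(2.43)^0.286 = 391 K; V₂ = 37.9 L.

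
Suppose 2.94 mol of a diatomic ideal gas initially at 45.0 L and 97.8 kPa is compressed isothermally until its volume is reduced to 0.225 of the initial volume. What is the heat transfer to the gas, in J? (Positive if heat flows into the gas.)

-6560 J

T₁ = P₁V₁/(nR) = 97.8×45.0/(2.94×8.314) = 180 K.
Isothermal: T stays 180 K; PV = const ⇒ V₂ = 10.1 L, P₂ = 435 kPa.
ΔU = 0 (ideal gas, T constant).
W = nRT ln(V₂/V₁) = 2.94×8.314×180×ln(0.225) = -6560 J.
Q = ΔU + W = -6560 J.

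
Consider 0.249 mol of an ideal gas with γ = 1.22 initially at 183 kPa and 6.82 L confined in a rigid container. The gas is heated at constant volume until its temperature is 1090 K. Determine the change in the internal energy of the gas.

4580 J

T₁ = P₁V₁/(nR) = 183×6.82/(0.249×8.314) = 603 K.
Isochoric: V stays 6.82 L; P/T = const ⇒ T₂ = 1090 K, P₂ = 331 kPa.
For an ideal gas ΔU = nCvΔT with Cv = R/(γ−1) = 37.8 J/(mol·K).
ΔU = 0.249×37.8×(1090−603) = 4580 J.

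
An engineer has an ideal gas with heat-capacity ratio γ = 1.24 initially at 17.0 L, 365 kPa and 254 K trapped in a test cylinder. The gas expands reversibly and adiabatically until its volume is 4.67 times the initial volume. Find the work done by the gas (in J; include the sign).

7990 J

n = P₁V₁/(RT₁) = 365×17.0/(8.314×254) = 2.94 mol.
Adiabatic: TV^(γ−1) = const ⇒ T₂ = 254×(0.214)^0.240 = 175 K; PV^γ = const ⇒ P₂ = 54.0 kPa.
ΔU = nCvΔT = 2.94×34.6×(175−254) = -7990 J.
Q = 0 for an adiabatic process, so W = −ΔU = 7990 J.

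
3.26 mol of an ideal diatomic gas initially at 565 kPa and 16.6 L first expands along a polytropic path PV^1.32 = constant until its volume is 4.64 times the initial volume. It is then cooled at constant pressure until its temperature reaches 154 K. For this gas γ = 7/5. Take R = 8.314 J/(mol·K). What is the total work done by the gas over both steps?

T₁ = P₁V₁/(nR) = 565×16.6/(3.26×8.314) = 346 K.
Step 1 — Polytropic n=1.32: T₂ = T₁(V₁/V₂)^(n−1) = 346×(0.216)^0.32 = 212 K; P₂ = P₁(V₁/V₂)^n = 74.5 kPa.
W = (P₁V₁−P₂V₂)/(n−1) = (565×16.6−74.5×77.0)/0.32 = 11400 J.
ΔU = nCvΔT = 3.26×20.8×(212−346) = -9100 J.
Q = ΔU + W = 2270 J.
State after step 1: P = 74.5 kPa, V = 77.0 L, T = 212 K.
Step 2 — Isobaric: P stays 74.5 kPa; V/T = const ⇒ T₂ = 154 K, V₂ = 56.0 L.
W = PΔV = 74.5×(56.0−77.0) kPa·L = -1570 J.
ΔU = nCvΔT = 3.26×20.8×(154−212) = -3910 J.
Q = ΔU + W = nCpΔT = -5480 J.
Net over both steps: W = 9810 J, Q = -3200 J, ΔU = -13000 J.

9810 J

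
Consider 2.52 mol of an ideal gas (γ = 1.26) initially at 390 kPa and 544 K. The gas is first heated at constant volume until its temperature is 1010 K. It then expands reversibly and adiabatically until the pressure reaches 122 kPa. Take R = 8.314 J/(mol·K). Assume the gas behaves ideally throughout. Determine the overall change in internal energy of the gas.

V₁ = nRT₁/P₁ = 2.52×8.314×544/390 = 29.2 L.
Step 1 — Isochoric: V stays 29.2 L; P/T = const ⇒ T₂ = 1010 K, P₂ = 724 kPa.
W = 0 (no volume change).
ΔU = nCvΔT = 2.52×32.0×(1010−544) = 37600 J.
Q = ΔU = 37600 J.
State after step 1: P = 724 kPa, V = 29.2 L, T = 1010 K.
Step 2 — Adiabatic: T₂/T₁ = (P₂/P₁)^((γ−1)/γ) ⇒ T₂ = 1010×(0.168)^0.206 = 699 K; V₂ = 120 L.
ΔU = nCvΔT = 2.52×32.0×(699−1010) = -25000 J.
Q = 0 for an adiabatic process, so W = −ΔU = 25000 J.
Net over both steps: W = 25000 J, Q = 37600 J, ΔU = 12500 J.

12500 J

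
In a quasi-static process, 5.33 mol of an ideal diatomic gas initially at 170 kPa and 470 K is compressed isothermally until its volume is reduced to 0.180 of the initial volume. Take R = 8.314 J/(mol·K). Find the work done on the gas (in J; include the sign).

V₁ = nRT₁/P₁ = 5.33×8.314×470/170 = 123 L.
Isothermal: T stays 470 K; PV = const ⇒ V₂ = 22.1 L, P₂ = 944 kPa.
W = nRT ln(V₂/V₁) = 5.33×8.314×470×ln(0.180) = -35700 J.
Work done on the gas = −W_by = 35700 J.

35700 J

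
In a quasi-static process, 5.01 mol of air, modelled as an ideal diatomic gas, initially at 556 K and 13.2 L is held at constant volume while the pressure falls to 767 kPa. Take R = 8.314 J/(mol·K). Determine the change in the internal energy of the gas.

P₁ = nRT₁/V₁ = 5.01×8.314×556/13.2 = 1750 kPa.
Isochoric: V stays 13.2 L; P/T = const ⇒ T₂ = 243 K, P₂ = 767 kPa.
For an ideal gas ΔU = nCvΔT with Cv = (5/2)R = 20.8 J/(mol·K).
ΔU = 5.01×20.8×(243−556) = -32600 J.

-32600 J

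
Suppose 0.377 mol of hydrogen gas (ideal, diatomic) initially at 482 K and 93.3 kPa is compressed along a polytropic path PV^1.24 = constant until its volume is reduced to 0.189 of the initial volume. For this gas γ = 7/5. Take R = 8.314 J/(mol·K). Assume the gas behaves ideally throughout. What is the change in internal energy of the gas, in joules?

1860 J

V₁ = nRT₁/P₁ = 0.377×8.314×482/93.3 = 16.2 L.
Polytropic n=1.24: T₂ = T₁(V₁/V₂)^(n−1) = 482×(5.29)^0.24 = 719 K; P₂ = P₁(V₁/V₂)^n = 736 kPa.
For an ideal gas ΔU = nCvΔT with Cv = (5/2)R = 20.8 J/(mol·K).
ΔU = 0.377×20.8×(719−482) = 1860 J.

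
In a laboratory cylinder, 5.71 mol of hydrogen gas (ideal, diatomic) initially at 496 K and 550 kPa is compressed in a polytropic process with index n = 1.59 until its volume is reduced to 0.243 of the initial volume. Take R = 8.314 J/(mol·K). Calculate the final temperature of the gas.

V₁ = nRT₁/P₁ = 5.71×8.314×496/550 = 42.8 L.
Polytropic n=1.59: T₂ = T₁(V₁/V₂)^(n−1) = 496×(4.12)^0.59 = 1140 K; P₂ = P₁(V₁/V₂)^n = 5210 kPa.

1140 K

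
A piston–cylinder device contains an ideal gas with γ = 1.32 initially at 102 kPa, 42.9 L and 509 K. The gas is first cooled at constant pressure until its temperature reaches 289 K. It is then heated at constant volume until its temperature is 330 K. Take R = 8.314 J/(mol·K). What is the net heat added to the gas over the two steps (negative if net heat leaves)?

n = P₁V₁/(RT₁) = 102×42.9/(8.314×509) = 1.03 mol.
Step 1 — Isobaric: P stays 102 kPa; V/T = const ⇒ T₂ = 289 K, V₂ = 24.4 L.
W = PΔV = 102×(24.4−42.9) kPa·L = -1890 J.
ΔU = nCvΔT = 1.03×26.0×(289−509) = -5910 J.
Q = ΔU + W = nCpΔT = -7800 J.
State after step 1: P = 102 kPa, V = 24.4 L, T = 289 K.
Step 2 — Isochoric: V stays 24.4 L; P/T = const ⇒ T₂ = 330 K, P₂ = 116 kPa.
W = 0 (no volume change).
ΔU = nCvΔT = 1.03×26.0×(330−289) = 1100 J.
Q = ΔU = 1100 J.
Net over both steps: W = -1890 J, Q = -6700 J, ΔU = -4810 J.

-6700 J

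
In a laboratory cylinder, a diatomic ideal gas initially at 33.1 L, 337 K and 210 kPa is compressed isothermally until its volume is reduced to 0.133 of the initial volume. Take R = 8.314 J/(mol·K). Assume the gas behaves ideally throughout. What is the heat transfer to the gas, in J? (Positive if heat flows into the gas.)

n = P₁V₁/(RT₁) = 210×33.1/(8.314×337) = 2.48 mol.
Isothermal: T stays 337 K; PV = const ⇒ V₂ = 4.40 L, P₂ = 1580 kPa.
ΔU = 0 (ideal gas, T constant).
W = nRT ln(V₂/V₁) = 2.48×8.314×337×ln(0.133) = -14000 J.
Q = ΔU + W = -14000 J.

-14000 J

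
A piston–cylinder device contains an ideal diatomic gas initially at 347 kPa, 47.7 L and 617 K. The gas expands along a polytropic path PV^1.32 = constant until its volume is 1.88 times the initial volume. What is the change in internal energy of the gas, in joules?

n = P₁V₁/(RT₁) = 347×47.7/(8.314×617) = 3.23 mol.
Polytropic n=1.32: T₂ = T₁(V₁/V₂)^(n−1) = 617×(0.532)^0.32 = 504 K; P₂ = P₁(V₁/V₂)^n = 151 kPa.
For an ideal gas ΔU = nCvΔT with Cv = (5/2)R = 20.8 J/(mol·K).
ΔU = 3.23×20.8×(504−617) = -7570 J.

-7570 J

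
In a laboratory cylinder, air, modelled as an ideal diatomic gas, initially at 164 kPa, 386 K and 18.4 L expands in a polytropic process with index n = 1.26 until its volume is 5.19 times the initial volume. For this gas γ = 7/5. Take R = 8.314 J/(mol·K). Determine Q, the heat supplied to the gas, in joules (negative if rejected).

1410 J

n = P₁V₁/(RT₁) = 164×18.4/(8.314×386) = 0.940 mol.
Polytropic n=1.26: T₂ = T₁(V₁/V₂)^(n−1) = 386×(0.193)^0.26 = 252 K; P₂ = P₁(V₁/V₂)^n = 20.6 kPa.
W = (P₁V₁−P₂V₂)/(n−1) = (164×18.4−20.6×95.5)/0.26 = 4040 J.
ΔU = nCvΔT = 0.940×20.8×(252−386) = -2630 J.
Q = ΔU + W = 1410 J.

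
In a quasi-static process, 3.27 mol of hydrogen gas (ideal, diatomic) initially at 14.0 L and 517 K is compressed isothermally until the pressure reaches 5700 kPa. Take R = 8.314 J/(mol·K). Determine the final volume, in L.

2.47 L

P₁ = nRT₁/V₁ = 3.27×8.314×517/14.0 = 1000 kPa.
Isothermal: T stays 517 K; PV = const ⇒ V₂ = 2.47 L, P₂ = 5700 kPa.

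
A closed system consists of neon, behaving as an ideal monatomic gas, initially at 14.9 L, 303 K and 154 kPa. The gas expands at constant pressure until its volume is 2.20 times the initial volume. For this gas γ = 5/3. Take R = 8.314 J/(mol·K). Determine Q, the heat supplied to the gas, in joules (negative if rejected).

6880 J

n = P₁V₁/(RT₁) = 154×14.9/(8.314×303) = 0.911 mol.
Isobaric: P stays 154 kPa; V/T = const ⇒ T₂ = 667 K, V₂ = 32.8 L.
W = PΔV = 154×(32.8−14.9) kPa·L = 2750 J.
ΔU = nCvΔT = 0.911×12.5×(667−303) = 4130 J.
Q = ΔU + W = nCpΔT = 6880 J.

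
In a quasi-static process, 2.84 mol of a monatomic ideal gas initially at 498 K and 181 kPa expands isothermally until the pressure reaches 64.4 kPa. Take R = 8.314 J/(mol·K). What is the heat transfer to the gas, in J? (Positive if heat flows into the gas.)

12200 J

V₁ = nRT₁/P₁ = 2.84×8.314×498/181 = 65.0 L.
Isothermal: T stays 498 K; PV = const ⇒ V₂ = 183 L, P₂ = 64.4 kPa.
ΔU = 0 (ideal gas, T constant).
W = nRT ln(V₂/V₁) = 2.84×8.314×498×ln(2.81) = 12200 J.
Q = ΔU + W = 12200 J.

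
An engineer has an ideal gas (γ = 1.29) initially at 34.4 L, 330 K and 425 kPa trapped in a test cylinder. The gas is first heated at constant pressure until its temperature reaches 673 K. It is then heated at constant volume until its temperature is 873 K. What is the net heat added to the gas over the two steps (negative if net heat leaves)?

n = P₁V₁/(RT₁) = 425×34.4/(8.314×330) = 5.33 mol.
Step 1 — Isobaric: P stays 425 kPa; V/T = const ⇒ T₂ = 673 K, V₂ = 70.2 L.
W = PΔV = 425×(70.2−34.4) kPa·L = 15200 J.
ΔU = nCvΔT = 5.33×28.7×(673−330) = 52400 J.
Q = ΔU + W = nCpΔT = 67600 J.
State after step 1: P = 425 kPa, V = 70.2 L, T = 673 K.
Step 2 — Isochoric: V stays 70.2 L; P/T = const ⇒ T₂ = 873 K, P₂ = 551 kPa.
W = 0 (no volume change).
ΔU = nCvΔT = 5.33×28.7×(873−673) = 30600 J.
Q = ΔU = 30600 J.
Net over both steps: W = 15200 J, Q = 98100 J, ΔU = 83000 J.

98100 J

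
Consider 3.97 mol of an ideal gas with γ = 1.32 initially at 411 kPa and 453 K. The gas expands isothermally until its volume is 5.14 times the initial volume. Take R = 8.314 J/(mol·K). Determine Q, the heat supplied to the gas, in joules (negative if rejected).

24500 J

V₁ = nRT₁/P₁ = 3.97×8.314×453/411 = 36.4 L.
Isothermal: T stays 453 K; PV = const ⇒ V₂ = 187 L, P₂ = 80.0 kPa.
ΔU = 0 (ideal gas, T constant).
W = nRT ln(V₂/V₁) = 3.97×8.314×453×ln(5.14) = 24500 J.
Q = ΔU + W = 24500 J.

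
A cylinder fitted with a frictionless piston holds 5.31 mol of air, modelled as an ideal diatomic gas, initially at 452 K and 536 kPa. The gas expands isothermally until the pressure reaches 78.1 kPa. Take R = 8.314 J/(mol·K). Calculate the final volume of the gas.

256 L

V₁ = nRT₁/P₁ = 5.31×8.314×452/536 = 37.2 L.
Isothermal: T stays 452 K; PV = const ⇒ V₂ = 256 L, P₂ = 78.1 kPa.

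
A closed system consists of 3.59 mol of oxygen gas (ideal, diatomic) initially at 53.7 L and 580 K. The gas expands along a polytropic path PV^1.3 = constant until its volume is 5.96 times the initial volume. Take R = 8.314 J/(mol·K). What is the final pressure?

31.7 kPa

P₁ = nRT₁/V₁ = 3.59×8.314×580/53.7 = 322 kPa.
Polytropic n=1.3: T₂ = T₁(V₁/V₂)^(n−1) = 580×(0.168)^0.30 = 340 K; P₂ = P₁(V₁/V₂)^n = 31.7 kPa.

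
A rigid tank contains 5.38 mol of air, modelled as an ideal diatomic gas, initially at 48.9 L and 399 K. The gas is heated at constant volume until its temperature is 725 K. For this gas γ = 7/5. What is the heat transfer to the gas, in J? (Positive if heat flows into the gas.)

P₁ = nRT₁/V₁ = 5.38×8.314×399/48.9 = 365 kPa.
Isochoric: V stays 48.9 L; P/T = const ⇒ T₂ = 725 K, P₂ = 663 kPa.
W = 0 (no volume change).
ΔU = nCvΔT = 5.38×20.8×(725−399) = 36500 J.
Q = ΔU = 36500 J.

36500 J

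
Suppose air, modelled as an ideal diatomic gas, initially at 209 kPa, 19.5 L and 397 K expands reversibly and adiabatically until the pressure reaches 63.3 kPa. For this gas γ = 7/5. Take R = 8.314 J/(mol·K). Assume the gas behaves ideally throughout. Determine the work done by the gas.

2950 J

n = P₁V₁/(RT₁) = 209×19.5/(8.314×397) = 1.23 mol.
Adiabatic: T₂/T₁ = (P₂/P₁)^((γ−1)/γ) ⇒ T₂ = 397×(0.303)^0.286 = 282 K; V₂ = 45.8 L.
ΔU = nCvΔT = 1.23×20.8×(282−397) = -2950 J.
Q = 0 for an adiabatic process, so W = −ΔU = 2950 J.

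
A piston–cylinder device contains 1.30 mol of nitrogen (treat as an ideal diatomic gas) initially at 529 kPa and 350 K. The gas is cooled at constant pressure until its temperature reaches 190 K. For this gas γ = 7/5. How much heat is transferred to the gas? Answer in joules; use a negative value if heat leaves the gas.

-6050 J

V₁ = nRT₁/P₁ = 1.30×8.314×350/529 = 7.15 L.
Isobaric: P stays 529 kPa; V/T = const ⇒ T₂ = 190 K, V₂ = 3.88 L.
W = PΔV = 529×(3.88−7.15) kPa·L = -1730 J.
ΔU = nCvΔT = 1.30×20.8×(190−350) = -4320 J.
Q = ΔU + W = nCpΔT = -6050 J.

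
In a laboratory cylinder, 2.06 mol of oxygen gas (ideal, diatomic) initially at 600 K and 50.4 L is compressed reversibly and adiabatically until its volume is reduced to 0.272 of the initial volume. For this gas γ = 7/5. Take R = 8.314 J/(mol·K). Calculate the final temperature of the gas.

P₁ = nRT₁/V₁ = 2.06×8.314×600/50.4 = 204 kPa.
Adiabatic: TV^(γ−1) = const ⇒ T₂ = 600×(3.68)^0.400 = 1010 K; PV^γ = const ⇒ P₂ = 1260 kPa.

1010 K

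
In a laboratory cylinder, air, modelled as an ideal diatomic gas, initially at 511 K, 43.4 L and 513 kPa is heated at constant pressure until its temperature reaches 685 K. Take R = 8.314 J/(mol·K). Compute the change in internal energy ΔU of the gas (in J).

n = P₁V₁/(RT₁) = 513×43.4/(8.314×511) = 5.24 mol.
Isobaric: P stays 513 kPa; V/T = const ⇒ T₂ = 685 K, V₂ = 58.2 L.
For an ideal gas ΔU = nCvΔT with Cv = (5/2)R = 20.8 J/(mol·K).
ΔU = 5.24×20.8×(685−511) = 19000 J.

19000 J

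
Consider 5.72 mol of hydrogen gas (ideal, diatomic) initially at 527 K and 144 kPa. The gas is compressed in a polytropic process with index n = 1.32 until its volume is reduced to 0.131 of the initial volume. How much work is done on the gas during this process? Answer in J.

V₁ = nRT₁/P₁ = 5.72×8.314×527/144 = 174 L.
Polytropic n=1.32: T₂ = T₁(V₁/V₂)^(n−1) = 527×(7.63)^0.32 = 1010 K; P₂ = P₁(V₁/V₂)^n = 2110 kPa.
W = (P₁V₁−P₂V₂)/(n−1) = (144×174−2110×22.8)/0.32 = -71800 J.
Work done on the gas = −W_by = 71800 J.

71800 J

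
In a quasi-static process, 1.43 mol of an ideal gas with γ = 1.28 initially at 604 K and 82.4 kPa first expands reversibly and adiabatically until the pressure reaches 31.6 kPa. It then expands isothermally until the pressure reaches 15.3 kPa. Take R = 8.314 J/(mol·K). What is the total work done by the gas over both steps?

9070 J

V₁ = nRT₁/P₁ = 1.43×8.314×604/82.4 = 87.1 L.
Step 1 — Adiabatic: T₂/T₁ = (P₂/P₁)^((γ−1)/γ) ⇒ T₂ = 604×(0.383)^0.219 = 490 K; V₂ = 184 L.
ΔU = nCvΔT = 1.43×29.7×(490−604) = -4850 J.
Q = 0 for an adiabatic process, so W = −ΔU = 4850 J.
State after step 1: P = 31.6 kPa, V = 184 L, T = 490 K.
Step 2 — Isothermal: T stays 490 K; PV = const ⇒ V₂ = 381 L, P₂ = 15.3 kPa.
ΔU = 0 (ideal gas, T constant).
W = nRT ln(V₂/V₁) = 1.43×8.314×490×ln(2.07) = 4220 J.
Q = ΔU + W = 4220 J.
Net over both steps: W = 9070 J, Q = 4220 J, ΔU = -4850 J.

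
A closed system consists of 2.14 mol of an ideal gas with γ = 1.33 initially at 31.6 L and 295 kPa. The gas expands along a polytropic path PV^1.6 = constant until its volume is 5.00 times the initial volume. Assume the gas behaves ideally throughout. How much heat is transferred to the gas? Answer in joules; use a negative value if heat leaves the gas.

T₁ = P₁V₁/(nR) = 295×31.6/(2.14×8.314) = 524 K.
Polytropic n=1.6: T₂ = T₁(V₁/V₂)^(n−1) = 524×(0.200)^0.60 = 199 K; P₂ = P₁(V₁/V₂)^n = 22.5 kPa.
W = (P₁V₁−P₂V₂)/(n−1) = (295×31.6−22.5×158)/0.60 = 9620 J.
ΔU = nCvΔT = 2.14×25.2×(199−524) = -17500 J.
Q = ΔU + W = -7870 J.

-7870 J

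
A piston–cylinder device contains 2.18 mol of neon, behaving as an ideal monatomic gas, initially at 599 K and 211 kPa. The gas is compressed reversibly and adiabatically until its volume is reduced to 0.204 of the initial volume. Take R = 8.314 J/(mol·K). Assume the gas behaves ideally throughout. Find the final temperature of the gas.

1730 K

V₁ = nRT₁/P₁ = 2.18×8.314×599/211 = 51.5 L.
Adiabatic: TV^(γ−1) = const ⇒ T₂ = 599×(4.90)^0.667 = 1730 K; PV^γ = const ⇒ P₂ = 2980 kPa.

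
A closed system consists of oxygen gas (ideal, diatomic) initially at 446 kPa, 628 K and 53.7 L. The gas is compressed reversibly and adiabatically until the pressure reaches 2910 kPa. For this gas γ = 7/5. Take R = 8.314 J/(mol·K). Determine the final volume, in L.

Adiabatic: T₂/T₁ = (P₂/P₁)^((γ−1)/γ) ⇒ T₂ = 628×(6.52)^0.286 = 1070 K; V₂ = 14.1 L.

14.1 L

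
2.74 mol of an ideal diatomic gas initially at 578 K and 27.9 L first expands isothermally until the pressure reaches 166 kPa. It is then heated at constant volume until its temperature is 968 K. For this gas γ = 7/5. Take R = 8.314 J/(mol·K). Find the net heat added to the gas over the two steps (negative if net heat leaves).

36000 J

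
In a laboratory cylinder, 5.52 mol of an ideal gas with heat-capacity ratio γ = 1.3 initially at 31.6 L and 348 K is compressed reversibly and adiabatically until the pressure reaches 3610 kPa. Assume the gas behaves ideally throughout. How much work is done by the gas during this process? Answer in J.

P₁ = nRT₁/V₁ = 5.52×8.314×348/31.6 = 505 kPa.
Adiabatic: T₂/T₁ = (P₂/P₁)^((γ−1)/γ) ⇒ T₂ = 348×(7.14)^0.231 = 548 K; V₂ = 6.96 L.
ΔU = nCvΔT = 5.52×27.7×(548−348) = 30600 J.
Q = 0 for an adiabatic process, so W = −ΔU = -30600 J.

-30600 J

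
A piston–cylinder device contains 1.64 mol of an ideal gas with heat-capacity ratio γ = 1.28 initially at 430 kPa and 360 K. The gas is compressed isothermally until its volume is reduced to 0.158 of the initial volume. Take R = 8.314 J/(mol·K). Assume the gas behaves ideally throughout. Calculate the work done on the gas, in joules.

V₁ = nRT₁/P₁ = 1.64×8.314×360/430 = 11.4 L.
Isothermal: T stays 360 K; PV = const ⇒ V₂ = 1.80 L, P₂ = 2720 kPa.
W = nRT ln(V₂/V₁) = 1.64×8.314×360×ln(0.158) = -9060 J.
Work done on the gas = −W_by = 9060 J.

9060 J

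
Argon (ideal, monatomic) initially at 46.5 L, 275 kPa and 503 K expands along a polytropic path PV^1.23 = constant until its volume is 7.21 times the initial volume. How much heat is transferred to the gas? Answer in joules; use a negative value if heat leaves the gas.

n = P₁V₁/(RT₁) = 275×46.5/(8.314×503) = 3.06 mol.
Polytropic n=1.23: T₂ = T₁(V₁/V₂)^(n−1) = 503×(0.139)^0.23 = 319 K; P₂ = P₁(V₁/V₂)^n = 24.2 kPa.
W = (P₁V₁−P₂V₂)/(n−1) = (275×46.5−24.2×335)/0.23 = 20300 J.
ΔU = nCvΔT = 3.06×12.5×(319−503) = -7000 J.
Q = ΔU + W = 13300 J.

13300 J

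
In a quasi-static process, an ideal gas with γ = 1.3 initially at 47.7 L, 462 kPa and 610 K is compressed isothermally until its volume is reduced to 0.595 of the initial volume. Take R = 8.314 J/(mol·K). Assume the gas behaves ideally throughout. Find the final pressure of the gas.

776 kPa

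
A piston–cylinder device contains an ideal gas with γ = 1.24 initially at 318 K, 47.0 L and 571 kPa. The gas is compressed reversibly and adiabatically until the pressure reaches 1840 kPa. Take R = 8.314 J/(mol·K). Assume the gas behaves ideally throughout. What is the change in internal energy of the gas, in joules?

28400 J

n = P₁V₁/(RT₁) = 571×47.0/(8.314×318) = 10.2 mol.
Adiabatic: T₂/T₁ = (P₂/P₁)^((γ−1)/γ) ⇒ T₂ = 318×(3.22)^0.194 = 399 K; V₂ = 18.3 L.
For an ideal gas ΔU = nCvΔT with Cv = R/(γ−1) = 34.6 J/(mol·K).
ΔU = 10.2×34.6×(399−318) = 28400 J.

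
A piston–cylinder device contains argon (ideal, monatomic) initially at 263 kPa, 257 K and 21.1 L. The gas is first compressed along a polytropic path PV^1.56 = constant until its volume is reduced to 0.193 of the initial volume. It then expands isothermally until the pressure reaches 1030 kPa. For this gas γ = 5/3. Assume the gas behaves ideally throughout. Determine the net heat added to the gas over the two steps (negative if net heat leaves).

14300 J

n = P₁V₁/(RT₁) = 263×21.1/(8.314×257) = 2.60 mol.
Step 1 — Polytropic n=1.56: T₂ = T₁(V₁/V₂)^(n−1) = 257×(5.18)^0.56 = 646 K; P₂ = P₁(V₁/V₂)^n = 3420 kPa.
W = (P₁V₁−P₂V₂)/(n−1) = (263×21.1−3420×4.07)/0.56 = -15000 J.
ΔU = nCvΔT = 2.60×12.5×(646−257) = 12600 J.
Q = ΔU + W = -2400 J.
State after step 1: P = 3420 kPa, V = 4.07 L, T = 646 K.
Step 2 — Isothermal: T stays 646 K; PV = const ⇒ V₂ = 13.5 L, P₂ = 1030 kPa.
ΔU = 0 (ideal gas, T constant).
W = nRT ln(V₂/V₁) = 2.60×8.314×646×ln(3.32) = 16700 J.
Q = ΔU + W = 16700 J.
Net over both steps: W = 1760 J, Q = 14300 J, ΔU = 12600 J.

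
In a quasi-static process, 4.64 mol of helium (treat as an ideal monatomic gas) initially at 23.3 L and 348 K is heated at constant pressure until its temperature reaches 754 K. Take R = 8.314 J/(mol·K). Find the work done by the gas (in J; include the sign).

15700 J

P₁ = nRT₁/V₁ = 4.64×8.314×348/23.3 = 576 kPa.
Isobaric: P stays 576 kPa; V/T = const ⇒ T₂ = 754 K, V₂ = 50.5 L.
W = PΔV = 576×(50.5−23.3) kPa·L = 15700 J.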